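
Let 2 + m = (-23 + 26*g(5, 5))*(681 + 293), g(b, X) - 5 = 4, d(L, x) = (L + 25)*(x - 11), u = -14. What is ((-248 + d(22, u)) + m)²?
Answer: 41652319921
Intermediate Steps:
d(L, x) = (-11 + x)*(25 + L) (d(L, x) = (25 + L)*(-11 + x) = (-11 + x)*(25 + L))
g(b, X) = 9 (g(b, X) = 5 + 4 = 9)
m = 205512 (m = -2 + (-23 + 26*9)*(681 + 293) = -2 + (-23 + 234)*974 = -2 + 211*974 = -2 + 205514 = 205512)
((-248 + d(22, u)) + m)² = ((-248 + (-275 - 11*22 + 25*(-14) + 22*(-14))) + 205512)² = ((-248 + (-275 - 242 - 350 - 308)) + 205512)² = ((-248 - 1175) + 205512)² = (-1423 + 205512)² = 204089² = 41652319921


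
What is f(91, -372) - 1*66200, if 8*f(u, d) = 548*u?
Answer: -119933/2 ≈ -59967.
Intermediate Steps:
f(u, d) = 137*u/2 (f(u, d) = (548*u)/8 = 137*u/2)
f(91, -372) - 1*66200 = (137/2)*91 - 1*66200 = 12467/2 - 66200 = -119933/2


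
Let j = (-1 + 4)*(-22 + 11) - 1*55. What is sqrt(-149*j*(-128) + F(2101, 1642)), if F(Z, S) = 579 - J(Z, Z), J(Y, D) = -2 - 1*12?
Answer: I*sqrt(1677743) ≈ 1295.3*I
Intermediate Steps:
J(Y, D) = -14 (J(Y, D) = -2 - 12 = -14)
F(Z, S) = 593 (F(Z, S) = 579 - 1*(-14) = 579 + 14 = 593)
j = -88 (j = 3*(-11) - 55 = -33 - 55 = -88)
sqrt(-149*j*(-128) + F(2101, 1642)) = sqrt(-149*(-88)*(-128) + 593) = sqrt(13112*(-128) + 593) = sqrt(-1678336 + 593) = sqrt(-1677743) = I*sqrt(1677743)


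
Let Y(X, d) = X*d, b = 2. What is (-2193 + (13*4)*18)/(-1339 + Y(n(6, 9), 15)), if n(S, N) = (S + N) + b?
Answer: 1257/1084 ≈ 1.1596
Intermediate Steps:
n(S, N) = 2 + N + S (n(S, N) = (S + N) + 2 = (N + S) + 2 = 2 + N + S)
(-2193 + (13*4)*18)/(-1339 + Y(n(6, 9), 15)) = (-2193 + (13*4)*18)/(-1339 + (2 + 9 + 6)*15) = (-2193 + 52*18)/(-1339 + 17*15) = (-2193 + 936)/(-1339 + 255) = -1257/(-1084) = -1257*(-1/1084) = 1257/1084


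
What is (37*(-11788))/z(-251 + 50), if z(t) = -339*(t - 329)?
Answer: -218078/89835 ≈ -2.4275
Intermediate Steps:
z(t) = 111531 - 339*t (z(t) = -339*(-329 + t) = 111531 - 339*t)
(37*(-11788))/z(-251 + 50) = (37*(-11788))/(111531 - 339*(-251 + 50)) = -436156/(111531 - 339*(-201)) = -436156/(111531 + 68139) = -436156/179670 = -436156*1/179670 = -218078/89835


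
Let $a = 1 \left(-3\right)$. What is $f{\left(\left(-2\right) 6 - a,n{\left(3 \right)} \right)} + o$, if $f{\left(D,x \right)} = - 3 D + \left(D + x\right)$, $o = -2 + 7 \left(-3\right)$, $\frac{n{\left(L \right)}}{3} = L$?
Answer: $4$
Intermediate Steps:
$n{\left(L \right)} = 3 L$
$o = -23$ ($o = -2 - 21 = -23$)
$a = -3$
$f{\left(D,x \right)} = x - 2 D$
$f{\left(\left(-2\right) 6 - a,n{\left(3 \right)} \right)} + o = \left(3 \cdot 3 - 2 \left(\left(-2\right) 6 - -3\right)\right) - 23 = \left(9 - 2 \left(-12 + 3\right)\right) - 23 = \left(9 - -18\right) - 23 = \left(9 + 18\right) - 23 = 27 - 23 = 4$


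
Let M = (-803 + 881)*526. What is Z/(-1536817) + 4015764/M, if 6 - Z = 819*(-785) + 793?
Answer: 512095762967/5254377323 ≈ 97.461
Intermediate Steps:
M = 41028 (M = 78*526 = 41028)
Z = 642128 (Z = 6 - (819*(-785) + 793) = 6 - (-642915 + 793) = 6 - 1*(-642122) = 6 + 642122 = 642128)
Z/(-1536817) + 4015764/M = 642128/(-1536817) + 4015764/41028 = 642128*(-1/1536817) + 4015764*(1/41028) = -642128/1536817 + 334647/3419 = 512095762967/5254377323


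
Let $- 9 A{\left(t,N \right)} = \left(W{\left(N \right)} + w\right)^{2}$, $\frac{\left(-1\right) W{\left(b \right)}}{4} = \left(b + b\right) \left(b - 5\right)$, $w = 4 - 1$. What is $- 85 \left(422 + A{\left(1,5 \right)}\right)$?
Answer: $-35785$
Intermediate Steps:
$w = 3$
$W{\left(b \right)} = - 8 b \left(-5 + b\right)$ ($W{\left(b \right)} = - 4 \left(b + b\right) \left(b - 5\right) = - 4 \cdot 2 b \left(-5 + b\right) = - 8 b \left(-5 + b\right)$)
$A{\left(t,N \right)} = - \frac{\left(3 + 8 N \left(5 - N\right)\right)^{2}}{9}$ ($A{\left(t,N \right)} = - \frac{\left(8 N \left(5 - N\right) + 3\right)^{2}}{9} = - \frac{\left(3 + 8 N \left(5 - N\right)\right)^{2}}{9}$)
$- 85 \left(422 + A{\left(1,5 \right)}\right) = - 85 \left(422 - \frac{\left(-3 + 8 \cdot 5 \left(-5 + 5\right)\right)^{2}}{9}\right) = - 85 \left(422 - \frac{\left(-3 + 8 \cdot 5 \cdot 0\right)^{2}}{9}\right) = - 85 \left(422 - \frac{\left(-3 + 0\right)^{2}}{9}\right) = - 85 \left(422 - \frac{\left(-3\right)^{2}}{9}\right) = - 85 \left(422 - 1\right) = \left(-85\right) 421 = -35785$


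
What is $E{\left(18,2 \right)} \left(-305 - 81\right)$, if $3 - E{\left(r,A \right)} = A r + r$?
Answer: $19686$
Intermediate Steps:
$E{\left(r,A \right)} = 3 - r - A r$ ($E{\left(r,A \right)} = 3 - \left(A r + r\right) = 3 - \left(r + A r\right) = 3 - r - A r$)
$E{\left(18,2 \right)} \left(-305 - 81\right) = \left(3 - 18 - 2 \cdot 18\right) \left(-305 - 81\right) = \left(3 - 18 - 36\right) \left(-386\right) = \left(-51\right) \left(-386\right) = 19686$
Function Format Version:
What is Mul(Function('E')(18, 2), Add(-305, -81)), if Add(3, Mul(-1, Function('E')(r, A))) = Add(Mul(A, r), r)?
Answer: 19686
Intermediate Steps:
Function('E')(r, A) = Add(3, Mul(-1, r), Mul(-1, A, r)) (Function('E')(r, A) = Add(3, Mul(-1, Add(Mul(A, r), r))) = Add(3, Mul(-1, Add(r, Mul(A, r)))) = Add(3, Add(Mul(-1, r), Mul(-1, A, r))) = Add(3, Mul(-1, r), Mul(-1, A, r)))
Mul(Function('E')(18, 2), Add(-305, -81)) = Mul(Add(3, Mul(-1, 18), Mul(-1, 2, 18)), Add(-305, -81)) = Mul(Add(3, -18, -36), -386) = Mul(-51, -386) = 19686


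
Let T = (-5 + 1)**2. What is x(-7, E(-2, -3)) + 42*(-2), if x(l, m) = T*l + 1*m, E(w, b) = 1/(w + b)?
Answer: -981/5 ≈ -196.20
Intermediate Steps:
E(w, b) = 1/(b + w)
T = 16 (T = (-4)**2 = 16)
x(l, m) = m + 16*l (x(l, m) = 16*l + 1*m = 16*l + m = m + 16*l)
x(-7, E(-2, -3)) + 42*(-2) = (1/(-3 - 2) + 16*(-7)) + 42*(-2) = (1/(-5) - 112) - 84 = (-1/5 - 112) - 84 = -561/5 - 84 = -981/5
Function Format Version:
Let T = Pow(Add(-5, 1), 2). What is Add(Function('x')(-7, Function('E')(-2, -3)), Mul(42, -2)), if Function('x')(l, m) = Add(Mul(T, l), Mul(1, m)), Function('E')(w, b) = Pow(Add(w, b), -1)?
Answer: Rational(-981, 5) ≈ -196.20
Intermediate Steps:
Function('E')(w, b) = Pow(Add(b, w), -1)
T = 16 (T = Pow(-4, 2) = 16)
Function('x')(l, m) = Add(m, Mul(16, l)) (Function('x')(l, m) = Add(Mul(16, l), Mul(1, m)) = Add(Mul(16, l), m) = Add(m, Mul(16, l)))
Add(Function('x')(-7, Function('E')(-2, -3)), Mul(42, -2)) = Add(Add(Pow(Add(-3, -2), -1), Mul(16, -7)), Mul(42, -2)) = Add(Add(Pow(-5, -1), -112), -84) = Add(Add(Rational(-1, 5), -112), -84) = Add(Rational(-561, 5), -84) = Rational(-981, 5)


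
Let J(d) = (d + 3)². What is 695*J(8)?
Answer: 84095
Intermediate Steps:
J(d) = (3 + d)²
695*J(8) = 695*(3 + 8)² = 695*11² = 695*121 = 84095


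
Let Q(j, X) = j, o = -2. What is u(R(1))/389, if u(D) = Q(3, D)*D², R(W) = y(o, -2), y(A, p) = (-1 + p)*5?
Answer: 675/389 ≈ 1.7352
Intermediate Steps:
y(A, p) = -5 + 5*p
R(W) = -15 (R(W) = -5 + 5*(-2) = -5 - 10 = -15)
u(D) = 3*D²
u(R(1))/389 = (3*(-15)²)/389 = (3*225)*(1/389) = 675*(1/389) = 675/389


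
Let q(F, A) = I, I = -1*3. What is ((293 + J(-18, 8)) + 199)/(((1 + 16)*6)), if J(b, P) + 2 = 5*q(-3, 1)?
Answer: 475/102 ≈ 4.6569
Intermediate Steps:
I = -3
q(F, A) = -3
J(b, P) = -17 (J(b, P) = -2 + 5*(-3) = -2 - 15 = -17)
((293 + J(-18, 8)) + 199)/(((1 + 16)*6)) = ((293 - 17) + 199)/(((1 + 16)*6)) = (276 + 199)/((17*6)) = 475/102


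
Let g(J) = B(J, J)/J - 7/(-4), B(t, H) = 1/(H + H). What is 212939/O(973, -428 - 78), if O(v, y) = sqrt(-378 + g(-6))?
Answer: -1277634*I*sqrt(54178)/27089 ≈ -10978.0*I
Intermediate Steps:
B(t, H) = 1/(2*H)
g(J) = 7/4 + 1/(2*J**2) (g(J) = (1/(2*J))/J - 7/(-4) = 1/(2*J**2) - 7*(-1/4) = 1/(2*J**2) + 7/4 = 7/4 + 1/(2*J**2))
O(v, y) = I*sqrt(54178)/12 (O(v, y) = sqrt(-378 + (7/4 + (1/2)/(-6)**2)) = sqrt(-378 + (7/4 + (1/2)*(1/36))) = sqrt(-378 + (7/4 + 1/72)) = sqrt(-378 + 127/72) = sqrt(-27089/72) = I*sqrt(54178)/12)
212939/O(973, -428 - 78) = 212939/((I*sqrt(54178)/12)) = 212939*(-6*I*sqrt(54178)/27089) = -1277634*I*sqrt(54178)/27089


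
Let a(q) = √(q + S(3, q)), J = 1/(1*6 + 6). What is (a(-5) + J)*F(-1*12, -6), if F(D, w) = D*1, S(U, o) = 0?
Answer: -1 - 12*I*√5 ≈ -1.0 - 26.833*I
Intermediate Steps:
F(D, w) = D
J = 1/12 (J = 1/(6 + 6) = 1/12 ≈ 0.083333)
a(q) = √q (a(q) = √(q + 0) = √q)
(a(-5) + J)*F(-1*12, -6) = (√(-5) + 1/12)*(-1*12) = (I*√5 + 1/12)*(-12) = (1/12 + I*√5)*(-12) = -1 - 12*I*√5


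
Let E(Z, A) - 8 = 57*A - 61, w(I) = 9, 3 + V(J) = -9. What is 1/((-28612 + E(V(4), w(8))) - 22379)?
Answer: -1/50531 ≈ -1.9790e-5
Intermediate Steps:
V(J) = -12 (V(J) = -3 - 9 = -12)
E(Z, A) = -53 + 57*A (E(Z, A) = 8 + (57*A - 61) = 8 + (-61 + 57*A) = -53 + 57*A)
1/((-28612 + E(V(4), w(8))) - 22379) = 1/((-28612 + (-53 + 57*9)) - 22379) = 1/((-28612 + (-53 + 513)) - 22379) = 1/((-28612 + 460) - 22379) = 1/(-28152 - 22379) = 1/(-50531) = -1/50531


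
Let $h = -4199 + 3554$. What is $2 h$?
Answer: $-1290$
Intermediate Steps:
$h = -645$
$2 h = 2 \left(-645\right) = -1290$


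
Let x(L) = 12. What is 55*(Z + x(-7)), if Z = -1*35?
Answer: -1265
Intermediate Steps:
Z = -35
55*(Z + x(-7)) = 55*(-35 + 12) = 55*(-23) = -1265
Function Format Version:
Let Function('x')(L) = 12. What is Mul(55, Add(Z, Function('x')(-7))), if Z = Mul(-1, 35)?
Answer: -1265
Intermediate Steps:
Z = -35
Mul(55, Add(Z, Function('x')(-7))) = Mul(55, Add(-35, 12)) = Mul(55, -23) = -1265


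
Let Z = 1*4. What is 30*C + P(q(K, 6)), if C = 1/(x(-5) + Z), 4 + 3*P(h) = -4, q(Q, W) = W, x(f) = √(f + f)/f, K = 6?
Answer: 572/123 + 15*I*√10/41 ≈ 4.6504 + 1.1569*I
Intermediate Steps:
Z = 4
x(f) = √2/√f (x(f) = √(2*f)/f = (√2*√f)/f = √2/√f)
P(h) = -8/3 (P(h) = -4/3 + (⅓)*(-4) = -4/3 - 4/3 = -8/3)
C = 1/(4 - I*√10/5) (C = 1/(√2/√(-5) + 4) = 1/(√2*(-I*√5/5) + 4) = 1/(-I*√10/5 + 4) = 1/(4 - I*√10/5) ≈ 0.2439 + 0.038564*I)
30*C + P(q(K, 6)) = 30*(10/41 + I*√10/82) - 8/3 = (300/41 + 15*I*√10/41) - 8/3 = 572/123 + 15*I*√10/41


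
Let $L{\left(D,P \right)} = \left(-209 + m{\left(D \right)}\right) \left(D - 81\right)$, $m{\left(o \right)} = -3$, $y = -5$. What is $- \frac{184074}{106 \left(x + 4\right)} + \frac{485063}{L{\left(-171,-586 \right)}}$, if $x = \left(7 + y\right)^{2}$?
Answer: $- \frac{11111599}{53424} \approx -207.99$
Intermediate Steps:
$L{\left(D,P \right)} = 17172 - 212 D$ ($L{\left(D,P \right)} = \left(-209 - 3\right) \left(D - 81\right) = - 212 \left(-81 + D\right) = 17172 - 212 D$)
$x = 4$ ($x = \left(7 - 5\right)^{2} = 2^{2} = 4$)
$- \frac{184074}{106 \left(x + 4\right)} + \frac{485063}{L{\left(-171,-586 \right)}} = - \frac{184074}{106 \left(4 + 4\right)} + \frac{485063}{17172 - -36252} = - \frac{184074}{106 \cdot 8} + \frac{485063}{17172 + 36252} = - \frac{184074}{848} + \frac{485063}{53424} = \left(-184074\right) \frac{1}{848} + 485063 \cdot \frac{1}{53424} = - \frac{92037}{424} + \frac{485063}{53424} = - \frac{11111599}{53424}$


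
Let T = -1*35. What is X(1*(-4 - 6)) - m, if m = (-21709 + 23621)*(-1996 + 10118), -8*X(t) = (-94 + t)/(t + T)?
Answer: -698816893/45 ≈ -1.5529e+7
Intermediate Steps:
T = -35
X(t) = -(-94 + t)/(8*(-35 + t)) (X(t) = -(-94 + t)/(8*(t - 35)) = -(-94 + t)/(8*(-35 + t)))
m = 15529264 (m = 1912*8122 = 15529264)
X(1*(-4 - 6)) - m = (94 - (-4 - 6))/(8*(-35 + 1*(-4 - 6))) - 1*15529264 = (94 - (-10))/(8*(-35 + 1*(-10))) - 15529264 = (94 - 1*(-10))/(8*(-35 - 10)) - 15529264 = (⅛)*(94 + 10)/(-45) - 15529264 = (⅛)*(-1/45)*104 - 15529264 = -13/45 - 15529264 = -698816893/45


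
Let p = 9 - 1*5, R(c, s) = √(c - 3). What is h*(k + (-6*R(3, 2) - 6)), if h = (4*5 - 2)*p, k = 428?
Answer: 30384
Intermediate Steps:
R(c, s) = √(-3 + c)
p = 4 (p = 9 - 5 = 4)
h = 72 (h = (4*5 - 2)*4 = (20 - 2)*4 = 18*4 = 72)
h*(k + (-6*R(3, 2) - 6)) = 72*(428 + (-6*√(-3 + 3) - 6)) = 72*(428 + (-6*√0 - 6)) = 72*(428 + (-6*0 - 6)) = 72*(428 + (0 - 6)) = 72*(428 - 6) = 72*422 = 30384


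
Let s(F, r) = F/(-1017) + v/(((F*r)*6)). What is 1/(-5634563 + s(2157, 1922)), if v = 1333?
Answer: -90671652/510895327812709 ≈ -1.7748e-7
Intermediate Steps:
s(F, r) = -F/1017 + 1333/(6*F*r) (s(F, r) = F/(-1017) + 1333/(((F*r)*6)) = F*(-1/1017) + 1333/((6*F*r)) = -F/1017 + 1333*(1/(6*F*r)) = -F/1017 + 1333/(6*F*r))
1/(-5634563 + s(2157, 1922)) = 1/(-5634563 + (-1/1017*2157 + (1333/6)/(2157*1922))) = 1/(-5634563 + (-719/339 + (1333/6)*(1/2157)*(1/1922))) = 1/(-5634563 + (-719/339 + 43/802404)) = 1/(-5634563 - 192304633/90671652) = 1/(-510895327812709/90671652) = -90671652/510895327812709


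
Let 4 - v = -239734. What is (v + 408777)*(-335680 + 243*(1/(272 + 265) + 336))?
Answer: -29489045154205/179 ≈ -1.6474e+11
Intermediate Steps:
v = 239738 (v = 4 - 1*(-239734) = 4 + 239734 = 239738)
(v + 408777)*(-335680 + 243*(1/(272 + 265) + 336)) = (239738 + 408777)*(-335680 + 243*(1/(272 + 265) + 336)) = 648515*(-335680 + 243*(1/537 + 336)) = 648515*(-335680 + 243*(180433/537)) = 648515*(-335680 + 14615073/179) = 648515*(-45471647/179) = -29489045154205/179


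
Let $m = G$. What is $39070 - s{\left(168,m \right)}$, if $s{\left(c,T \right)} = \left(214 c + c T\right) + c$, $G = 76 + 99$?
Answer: $-26450$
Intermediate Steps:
$G = 175$
$m = 175$
$s{\left(c,T \right)} = 215 c + T c$ ($s{\left(c,T \right)} = \left(214 c + T c\right) + c = 215 c + T c$)
$39070 - s{\left(168,m \right)} = 39070 - 168 \left(215 + 175\right) = 39070 - 168 \cdot 390 = 39070 - 65520 = -26450$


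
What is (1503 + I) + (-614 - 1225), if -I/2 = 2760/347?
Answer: -122112/347 ≈ -351.91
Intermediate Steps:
I = -5520/347 ≈ -15.908
(1503 + I) + (-614 - 1225) = (1503 - 5520/347) + (-614 - 1225) = 516021/347 - 1839 = -122112/347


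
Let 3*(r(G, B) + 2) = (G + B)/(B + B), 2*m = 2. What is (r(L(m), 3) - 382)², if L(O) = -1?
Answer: 11937025/81 ≈ 1.4737e+5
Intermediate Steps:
m = 1 (m = (½)*2 = 1)
r(G, B) = -2 + (B + G)/(6*B) (r(G, B) = -2 + ((G + B)/(B + B))/3 = -2 + ((B + G)/((2*B)))/3 = -2 + ((B + G)*(1/(2*B)))/3 = -2 + ((B + G)/(2*B))/3 = -2 + (B + G)/(6*B))
(r(L(m), 3) - 382)² = ((⅙)*(-1 - 11*3)/3 - 382)² = ((⅙)*(⅓)*(-1 - 33) - 382)² = ((⅙)*(⅓)*(-34) - 382)² = (-17/9 - 382)² = (-3455/9)² = 11937025/81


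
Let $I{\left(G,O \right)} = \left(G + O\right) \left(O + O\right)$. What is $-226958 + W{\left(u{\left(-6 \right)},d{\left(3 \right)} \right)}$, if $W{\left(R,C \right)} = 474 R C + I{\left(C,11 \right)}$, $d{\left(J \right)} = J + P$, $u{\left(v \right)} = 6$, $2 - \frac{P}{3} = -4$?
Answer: $-166530$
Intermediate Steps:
$P = 18$ ($P = 6 - -12 = 6 + 12 = 18$)
$I{\left(G,O \right)} = 2 O \left(G + O\right)$ ($I{\left(G,O \right)} = \left(G + O\right) 2 O = 2 O \left(G + O\right)$)
$d{\left(J \right)} = 18 + J$ ($d{\left(J \right)} = J + 18 = 18 + J$)
$W{\left(R,C \right)} = 242 + 22 C + 474 C R$ ($W{\left(R,C \right)} = 474 R C + 2 \cdot 11 \left(C + 11\right) = 474 C R + 2 \cdot 11 \left(11 + C\right) = 474 C R + \left(242 + 22 C\right) = 242 + 22 C + 474 C R$)
$-226958 + W{\left(u{\left(-6 \right)},d{\left(3 \right)} \right)} = -226958 + \left(242 + 22 \left(18 + 3\right) + 474 \left(18 + 3\right) 6\right) = -226958 + \left(242 + 22 \cdot 21 + 474 \cdot 21 \cdot 6\right) = -226958 + \left(242 + 462 + 59724\right) = -226958 + 60428 = -166530$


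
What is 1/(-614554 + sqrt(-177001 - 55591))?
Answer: -307277/188838425754 - I*sqrt(14537)/94419212877 ≈ -1.6272e-6 - 1.277e-9*I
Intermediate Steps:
1/(-614554 + sqrt(-177001 - 55591)) = 1/(-614554 + sqrt(-232592)) = 1/(-614554 + 4*I*sqrt(14537))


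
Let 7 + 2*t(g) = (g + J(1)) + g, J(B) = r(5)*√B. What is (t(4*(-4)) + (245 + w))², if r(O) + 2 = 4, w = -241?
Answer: 841/4 ≈ 210.25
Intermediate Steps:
r(O) = 2 (r(O) = -2 + 4 = 2)
J(B) = 2*√B
t(g) = -5/2 + g (t(g) = -7/2 + ((g + 2*√1) + g)/2 = -7/2 + ((g + 2*1) + g)/2 = -7/2 + ((g + 2) + g)/2 = -7/2 + ((2 + g) + g)/2 = -7/2 + (2 + 2*g)/2 = -7/2 + (1 + g) = -5/2 + g)
(t(4*(-4)) + (245 + w))² = ((-5/2 + 4*(-4)) + (245 - 241))² = ((-5/2 - 16) + 4)² = (-37/2 + 4)² = (-29/2)² = 841/4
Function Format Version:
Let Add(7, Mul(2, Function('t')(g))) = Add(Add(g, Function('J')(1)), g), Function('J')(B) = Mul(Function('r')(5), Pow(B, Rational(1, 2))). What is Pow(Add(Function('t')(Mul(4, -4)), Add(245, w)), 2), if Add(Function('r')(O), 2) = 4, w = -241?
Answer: Rational(841, 4) ≈ 210.25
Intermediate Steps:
Function('r')(O) = 2 (Function('r')(O) = Add(-2, 4) = 2)
Function('J')(B) = Mul(2, Pow(B, Rational(1, 2)))
Function('t')(g) = Add(Rational(-5, 2), g) (Function('t')(g) = Add(Rational(-7, 2), Mul(Rational(1, 2), Add(Add(g, Mul(2, Pow(1, Rational(1, 2)))), g))) = Add(Rational(-7, 2), Mul(Rational(1, 2), Add(Add(g, Mul(2, 1)), g))) = Add(Rational(-7, 2), Mul(Rational(1, 2), Add(Add(g, 2), g))) = Add(Rational(-7, 2), Mul(Rational(1, 2), Add(Add(2, g), g))) = Add(Rational(-7, 2), Mul(Rational(1, 2), Add(2, Mul(2, g)))) = Add(Rational(-7, 2), Add(1, g)) = Add(Rational(-5, 2), g))
Pow(Add(Function('t')(Mul(4, -4)), Add(245, w)), 2) = Pow(Add(Add(Rational(-5, 2), Mul(4, -4)), Add(245, -241)), 2) = Pow(Add(Add(Rational(-5, 2), -16), 4), 2) = Pow(Add(Rational(-37, 2), 4), 2) = Pow(Rational(-29, 2), 2) = Rational(841, 4)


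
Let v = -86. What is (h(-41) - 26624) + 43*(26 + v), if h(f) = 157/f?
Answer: -1197521/41 ≈ -29208.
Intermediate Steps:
(h(-41) - 26624) + 43*(26 + v) = (157/(-41) - 26624) + 43*(26 - 86) = (157*(-1/41) - 26624) + 43*(-60) = (-157/41 - 26624) - 2580 = -1091741/41 - 2580 = -1197521/41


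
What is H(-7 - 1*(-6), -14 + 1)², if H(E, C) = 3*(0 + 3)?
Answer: 81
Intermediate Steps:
H(E, C) = 9 (H(E, C) = 3*3 = 9)
H(-7 - 1*(-6), -14 + 1)² = 9² = 81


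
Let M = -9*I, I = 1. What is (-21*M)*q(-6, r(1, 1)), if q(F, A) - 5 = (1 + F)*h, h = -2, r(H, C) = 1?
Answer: 2835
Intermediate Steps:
M = -9 (M = -9*1 = -9)
q(F, A) = 3 - 2*F (q(F, A) = 5 + (1 + F)*(-2) = 5 + (-2 - 2*F) = 3 - 2*F)
(-21*M)*q(-6, r(1, 1)) = (-21*(-9))*(3 - 2*(-6)) = 189*(3 + 12) = 189*15 = 2835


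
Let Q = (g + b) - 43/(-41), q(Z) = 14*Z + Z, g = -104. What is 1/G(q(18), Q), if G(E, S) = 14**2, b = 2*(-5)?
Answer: 1/196 ≈ 0.0051020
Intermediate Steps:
q(Z) = 15*Z
b = -10
Q = -4631/41 (Q = (-104 - 10) - 43/(-41) = -114 - 43*(-1/41) = -114 + 43/41 = -4631/41 ≈ -112.95)
G(E, S) = 196
1/G(q(18), Q) = 1/196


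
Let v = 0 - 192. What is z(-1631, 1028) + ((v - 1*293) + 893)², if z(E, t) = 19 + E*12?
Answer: 146911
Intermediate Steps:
v = -192
z(E, t) = 19 + 12*E
z(-1631, 1028) + ((v - 1*293) + 893)² = (19 + 12*(-1631)) + ((-192 - 1*293) + 893)² = (19 - 19572) + ((-192 - 293) + 893)² = -19553 + (-485 + 893)² = -19553 + 408² = -19553 + 166464 = 146911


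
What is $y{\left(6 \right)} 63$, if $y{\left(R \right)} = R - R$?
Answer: $0$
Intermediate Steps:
$y{\left(R \right)} = 0$
$y{\left(6 \right)} 63 = 0 \cdot 63 = 0$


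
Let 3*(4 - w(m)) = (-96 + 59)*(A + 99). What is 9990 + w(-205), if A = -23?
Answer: 32794/3 ≈ 10931.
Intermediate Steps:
w(m) = 2824/3 (w(m) = 4 - (-96 + 59)*(-23 + 99)/3 = 4 - (-37)*76/3 = 4 - ⅓*(-2812) = 4 + 2812/3 = 2824/3)
9990 + w(-205) = 9990 + 2824/3 = 32794/3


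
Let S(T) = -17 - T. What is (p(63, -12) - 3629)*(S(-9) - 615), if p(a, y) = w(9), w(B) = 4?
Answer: 2258375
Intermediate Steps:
p(a, y) = 4
(p(63, -12) - 3629)*(S(-9) - 615) = (4 - 3629)*((-17 - 1*(-9)) - 615) = -3625*((-17 + 9) - 615) = -3625*(-8 - 615) = -3625*(-623) = 2258375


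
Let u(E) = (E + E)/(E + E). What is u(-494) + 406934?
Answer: 406935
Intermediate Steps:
u(E) = 1 (u(E) = (2*E)/((2*E)) = (2*E)*(1/(2*E)) = 1)
u(-494) + 406934 = 1 + 406934 = 406935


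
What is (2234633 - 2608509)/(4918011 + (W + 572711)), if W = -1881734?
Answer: -93469/902247 ≈ -0.10360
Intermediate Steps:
(2234633 - 2608509)/(4918011 + (W + 572711)) = (2234633 - 2608509)/(4918011 + (-1881734 + 572711)) = -373876/(4918011 - 1309023) = -373876/3608988 = -373876*1/3608988 = -93469/902247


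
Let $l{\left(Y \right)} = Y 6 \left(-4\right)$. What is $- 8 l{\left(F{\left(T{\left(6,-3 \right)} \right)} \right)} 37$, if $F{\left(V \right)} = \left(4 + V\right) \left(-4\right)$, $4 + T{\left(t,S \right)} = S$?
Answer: $85248$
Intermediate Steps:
$T{\left(t,S \right)} = -4 + S$
$F{\left(V \right)} = -16 - 4 V$
$l{\left(Y \right)} = - 24 Y$ ($l{\left(Y \right)} = 6 Y \left(-4\right) = - 24 Y$)
$- 8 l{\left(F{\left(T{\left(6,-3 \right)} \right)} \right)} 37 = - 8 \left(- 24 \left(-16 - 4 \left(-4 - 3\right)\right)\right) 37 = - 8 \left(- 24 \left(-16 - -28\right)\right) 37 = - 8 \left(- 24 \left(-16 + 28\right)\right) 37 = - 8 \left(\left(-24\right) 12\right) 37 = \left(-8\right) \left(-288\right) 37 = 2304 \cdot 37 = 85248$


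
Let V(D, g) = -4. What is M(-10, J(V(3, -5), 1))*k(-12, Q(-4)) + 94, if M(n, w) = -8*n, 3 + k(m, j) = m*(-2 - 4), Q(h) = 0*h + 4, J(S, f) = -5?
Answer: 5614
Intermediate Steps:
Q(h) = 4 (Q(h) = 0 + 4 = 4)
k(m, j) = -3 - 6*m (k(m, j) = -3 + m*(-2 - 4) = -3 + m*(-6) = -3 - 6*m)
M(-10, J(V(3, -5), 1))*k(-12, Q(-4)) + 94 = (-8*(-10))*(-3 - 6*(-12)) + 94 = 80*(-3 + 72) + 94 = 80*69 + 94 = 5520 + 94 = 5614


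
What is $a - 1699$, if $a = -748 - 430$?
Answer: $-2877$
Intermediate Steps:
$a = -1178$ ($a = -748 - 430 = -1178$)
$a - 1699 = -1178 - 1699 = -2877$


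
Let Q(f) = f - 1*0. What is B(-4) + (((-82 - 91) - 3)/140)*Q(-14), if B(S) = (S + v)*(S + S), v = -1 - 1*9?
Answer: 648/5 ≈ 129.60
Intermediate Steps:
v = -10 (v = -1 - 9 = -10)
Q(f) = f (Q(f) = f + 0 = f)
B(S) = 2*S*(-10 + S) (B(S) = (S - 10)*(S + S) = (-10 + S)*(2*S) = 2*S*(-10 + S))
B(-4) + (((-82 - 91) - 3)/140)*Q(-14) = 2*(-4)*(-10 - 4) + (((-82 - 91) - 3)/140)*(-14) = 2*(-4)*(-14) + ((-173 - 3)*(1/140))*(-14) = 112 - 176*1/140*(-14) = 112 - 44/35*(-14) = 112 + 88/5 = 648/5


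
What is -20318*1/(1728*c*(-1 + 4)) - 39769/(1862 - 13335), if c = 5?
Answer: 398852033/148690080 ≈ 2.6824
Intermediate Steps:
-20318*1/(1728*c*(-1 + 4)) - 39769/(1862 - 13335) = -20318*1/(8640*(-1 + 4)) - 39769/(1862 - 13335) = -20318/(1728*(5*3)) - 39769/(-11473) = -20318/(1728*15) - 39769*(-1/11473) = -20318/25920 + 39769/11473 = -20318*1/25920 + 39769/11473 = -10159/12960 + 39769/11473 = 398852033/148690080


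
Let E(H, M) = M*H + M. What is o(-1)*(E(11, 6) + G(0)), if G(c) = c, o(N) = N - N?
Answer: 0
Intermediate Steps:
o(N) = 0
E(H, M) = M + H*M (E(H, M) = H*M + M = M + H*M)
o(-1)*(E(11, 6) + G(0)) = 0*(6*(1 + 11) + 0) = 0*(6*12 + 0) = 0*(72 + 0) = 0*72 = 0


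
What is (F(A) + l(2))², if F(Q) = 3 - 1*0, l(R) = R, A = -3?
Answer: 25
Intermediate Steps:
F(Q) = 3 (F(Q) = 3 + 0 = 3)
(F(A) + l(2))² = (3 + 2)² = 5² = 25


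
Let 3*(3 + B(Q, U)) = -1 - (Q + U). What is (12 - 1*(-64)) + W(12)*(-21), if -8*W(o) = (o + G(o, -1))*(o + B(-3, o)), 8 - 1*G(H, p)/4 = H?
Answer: 33/2 ≈ 16.500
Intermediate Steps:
G(H, p) = 32 - 4*H
B(Q, U) = -10/3 - Q/3 - U/3 (B(Q, U) = -3 + (-1 - (Q + U))/3 = -3 + (-1 + (-Q - U))/3 = -3 + (-1 - Q - U)/3 = -3 + (-⅓ - Q/3 - U/3) = -10/3 - Q/3 - U/3)
W(o) = -(32 - 3*o)*(-7/3 + 2*o/3)/8 (W(o) = -(o + (32 - 4*o))*(o + (-10/3 - ⅓*(-3) - o/3))/8 = -(32 - 3*o)*(o + (-10/3 + 1 - o/3))/8 = -(32 - 3*o)*(o + (-7/3 - o/3))/8 = -(32 - 3*o)*(-7/3 + 2*o/3)/8)
(12 - 1*(-64)) + W(12)*(-21) = (12 - 1*(-64)) + (28/3 - 85/24*12 + (¼)*12²)*(-21) = (12 + 64) + (28/3 - 85/2 + (¼)*144)*(-21) = 76 + (28/3 - 85/2 + 36)*(-21) = 76 + (17/6)*(-21) = 76 - 119/2 = 33/2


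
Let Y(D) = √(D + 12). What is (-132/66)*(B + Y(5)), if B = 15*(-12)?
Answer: 360 - 2*√17 ≈ 351.75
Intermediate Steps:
Y(D) = √(12 + D)
B = -180
(-132/66)*(B + Y(5)) = (-132/66)*(-180 + √(12 + 5)) = (-132*1/66)*(-180 + √17) = -2*(-180 + √17) = 360 - 2*√17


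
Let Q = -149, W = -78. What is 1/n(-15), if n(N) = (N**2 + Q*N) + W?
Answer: 1/2382 ≈ 0.00041982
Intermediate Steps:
n(N) = -78 + N**2 - 149*N (n(N) = (N**2 - 149*N) - 78 = -78 + N**2 - 149*N)
1/n(-15) = 1/(-78 + (-15)**2 - 149*(-15)) = 1/(-78 + 225 + 2235) = 1/2382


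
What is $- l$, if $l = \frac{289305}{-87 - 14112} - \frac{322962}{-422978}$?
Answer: $\frac{1033192218}{52683023} \approx 19.611$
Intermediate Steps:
$l = - \frac{1033192218}{52683023}$ ($l = \frac{289305}{-87 - 14112} - - \frac{8499}{11131} = \frac{289305}{-14199} + \frac{8499}{11131} = 289305 \left(- \frac{1}{14199}\right) + \frac{8499}{11131} = - \frac{96435}{4733} + \frac{8499}{11131} = - \frac{1033192218}{52683023} \approx -19.611$)
$- l = \left(-1\right) \left(- \frac{1033192218}{52683023}\right) = \frac{1033192218}{52683023}$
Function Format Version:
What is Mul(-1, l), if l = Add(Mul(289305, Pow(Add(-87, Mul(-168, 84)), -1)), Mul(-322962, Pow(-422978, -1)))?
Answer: Rational(1033192218, 52683023) ≈ 19.611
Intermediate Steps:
l = Rational(-1033192218, 52683023) (l = Add(Mul(289305, Pow(Add(-87, -14112), -1)), Mul(-322962, Rational(-1, 422978))) = Add(Mul(289305, Pow(-14199, -1)), Rational(8499, 11131)) = Add(Mul(289305, Rational(-1, 14199)), Rational(8499, 11131)) = Add(Rational(-96435, 4733), Rational(8499, 11131)) = Rational(-1033192218, 52683023) ≈ -19.611)
Mul(-1, l) = Mul(-1, Rational(-1033192218, 52683023)) = Rational(1033192218, 52683023)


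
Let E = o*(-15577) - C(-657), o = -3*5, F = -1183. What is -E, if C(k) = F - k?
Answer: -234181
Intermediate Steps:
C(k) = -1183 - k
o = -15
E = 234181 (E = -15*(-15577) - (-1183 - 1*(-657)) = 233655 - (-1183 + 657) = 233655 - 1*(-526) = 233655 + 526 = 234181)
-E = -1*234181 = -234181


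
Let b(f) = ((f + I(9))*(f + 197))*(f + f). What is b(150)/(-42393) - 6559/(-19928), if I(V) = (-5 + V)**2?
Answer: -114696580371/281602568 ≈ -407.30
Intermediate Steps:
b(f) = 2*f*(16 + f)*(197 + f) (b(f) = ((f + (-5 + 9)**2)*(f + 197))*(f + f) = ((f + 4**2)*(197 + f))*(2*f) = ((f + 16)*(197 + f))*(2*f) = ((16 + f)*(197 + f))*(2*f) = 2*f*(16 + f)*(197 + f))
b(150)/(-42393) - 6559/(-19928) = (2*150*(3152 + 150**2 + 213*150))/(-42393) - 6559/(-19928) = (2*150*(3152 + 22500 + 31950))*(-1/42393) - 6559*(-1/19928) = (2*150*57602)*(-1/42393) + 6559/19928 = 17280600*(-1/42393) + 6559/19928 = -5760200/14131 + 6559/19928 = -114696580371/281602568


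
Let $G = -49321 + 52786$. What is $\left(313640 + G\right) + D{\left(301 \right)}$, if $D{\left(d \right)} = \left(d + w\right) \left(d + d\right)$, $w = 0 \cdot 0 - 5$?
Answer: $495297$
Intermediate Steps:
$w = -5$ ($w = 0 - 5 = -5$)
$G = 3465$
$D{\left(d \right)} = 2 d \left(-5 + d\right)$ ($D{\left(d \right)} = \left(d - 5\right) \left(d + d\right) = \left(-5 + d\right) 2 d = 2 d \left(-5 + d\right)$)
$\left(313640 + G\right) + D{\left(301 \right)} = \left(313640 + 3465\right) + 2 \cdot 301 \left(-5 + 301\right) = 317105 + 2 \cdot 301 \cdot 296 = 317105 + 178192 = 495297$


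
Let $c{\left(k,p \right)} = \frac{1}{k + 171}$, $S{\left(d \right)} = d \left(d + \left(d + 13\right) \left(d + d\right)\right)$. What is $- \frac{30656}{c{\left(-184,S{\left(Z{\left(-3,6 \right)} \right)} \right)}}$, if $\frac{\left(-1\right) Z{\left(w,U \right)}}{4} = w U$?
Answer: $398528$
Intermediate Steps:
$Z{\left(w,U \right)} = - 4 U w$ ($Z{\left(w,U \right)} = - 4 w U = - 4 U w$)
$S{\left(d \right)} = d \left(d + 2 d \left(13 + d\right)\right)$ ($S{\left(d \right)} = d \left(d + \left(13 + d\right) 2 d\right) = d \left(d + 2 d \left(13 + d\right)\right)$)
$c{\left(k,p \right)} = \frac{1}{171 + k}$
$- \frac{30656}{c{\left(-184,S{\left(Z{\left(-3,6 \right)} \right)} \right)}} = - \frac{30656}{\frac{1}{171 - 184}} = - \frac{30656}{\frac{1}{-13}} = - \frac{30656}{- \frac{1}{13}} = \left(-30656\right) \left(-13\right) = 398528$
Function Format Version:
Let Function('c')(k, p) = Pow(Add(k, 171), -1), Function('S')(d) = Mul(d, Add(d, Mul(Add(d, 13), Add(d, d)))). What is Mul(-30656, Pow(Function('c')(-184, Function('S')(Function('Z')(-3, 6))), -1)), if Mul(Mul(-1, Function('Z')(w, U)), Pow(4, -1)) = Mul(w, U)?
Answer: 398528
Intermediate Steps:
Function('Z')(w, U) = Mul(-4, U, w) (Function('Z')(w, U) = Mul(-4, Mul(w, U)) = Mul(-4, Mul(U, w)) = Mul(-4, U, w))
Function('S')(d) = Mul(d, Add(d, Mul(2, d, Add(13, d)))) (Function('S')(d) = Mul(d, Add(d, Mul(Add(13, d), Mul(2, d)))) = Mul(d, Add(d, Mul(2, d, Add(13, d)))))
Function('c')(k, p) = Pow(Add(171, k), -1)
Mul(-30656, Pow(Function('c')(-184, Function('S')(Function('Z')(-3, 6))), -1)) = Mul(-30656, Pow(Pow(Add(171, -184), -1), -1)) = Mul(-30656, Pow(Pow(-13, -1), -1)) = Mul(-30656, Pow(Rational(-1, 13), -1)) = Mul(-30656, -13) = 398528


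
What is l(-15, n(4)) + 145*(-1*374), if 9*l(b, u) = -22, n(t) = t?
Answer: -488092/9 ≈ -54232.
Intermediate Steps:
l(b, u) = -22/9 (l(b, u) = (⅑)*(-22) = -22/9)
l(-15, n(4)) + 145*(-1*374) = -22/9 + 145*(-1*374) = -22/9 + 145*(-374) = -22/9 - 54230 = -488092/9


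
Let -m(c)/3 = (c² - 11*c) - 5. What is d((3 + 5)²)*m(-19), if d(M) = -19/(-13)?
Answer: -32205/13 ≈ -2477.3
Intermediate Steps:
d(M) = 19/13 (d(M) = -19*(-1/13) = 19/13)
m(c) = 15 - 3*c² + 33*c (m(c) = -3*((c² - 11*c) - 5) = -3*(-5 + c² - 11*c) = 15 - 3*c² + 33*c)
d((3 + 5)²)*m(-19) = 19*(15 - 3*(-19)² + 33*(-19))/13 = 19*(15 - 3*361 - 627)/13 = 19*(15 - 1083 - 627)/13 = (19/13)*(-1695) = -32205/13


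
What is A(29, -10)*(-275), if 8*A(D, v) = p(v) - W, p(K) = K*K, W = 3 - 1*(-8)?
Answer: -24475/8 ≈ -3059.4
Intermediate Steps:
W = 11 (W = 3 + 8 = 11)
p(K) = K²
A(D, v) = -11/8 + v²/8 (A(D, v) = (v² - 1*11)/8 = (v² - 11)/8 = (-11 + v²)/8 = -11/8 + v²/8)
A(29, -10)*(-275) = (-11/8 + (⅛)*(-10)²)*(-275) = (-11/8 + (⅛)*100)*(-275) = (-11/8 + 25/2)*(-275) = (89/8)*(-275) = -24475/8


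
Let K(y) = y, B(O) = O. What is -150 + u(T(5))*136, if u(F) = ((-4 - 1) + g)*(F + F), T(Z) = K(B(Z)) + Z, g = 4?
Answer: -2870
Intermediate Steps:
T(Z) = 2*Z (T(Z) = Z + Z = 2*Z)
u(F) = -2*F (u(F) = ((-4 - 1) + 4)*(F + F) = (-5 + 4)*(2*F) = -2*F)
-150 + u(T(5))*136 = -150 - 4*5*136 = -150 - 2*10*136 = -150 - 20*136 = -150 - 2720 = -2870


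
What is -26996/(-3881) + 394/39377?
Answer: 1064550606/152822137 ≈ 6.9659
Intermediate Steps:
-26996/(-3881) + 394/39377 = -26996*(-1/3881) + 394*(1/39377) = 26996/3881 + 394/39377 = 1064550606/152822137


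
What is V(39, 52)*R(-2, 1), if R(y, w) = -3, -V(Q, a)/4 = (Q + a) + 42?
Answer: 1596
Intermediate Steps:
V(Q, a) = -168 - 4*Q - 4*a (V(Q, a) = -4*((Q + a) + 42) = -4*(42 + Q + a) = -168 - 4*Q - 4*a)
V(39, 52)*R(-2, 1) = (-168 - 4*39 - 4*52)*(-3) = (-168 - 156 - 208)*(-3) = -532*(-3) = 1596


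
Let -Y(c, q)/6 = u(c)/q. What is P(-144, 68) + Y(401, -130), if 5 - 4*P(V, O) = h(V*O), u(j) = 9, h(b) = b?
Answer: 636913/260 ≈ 2449.7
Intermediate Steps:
P(V, O) = 5/4 - O*V/4 (P(V, O) = 5/4 - V*O/4 = 5/4 - O*V/4)
Y(c, q) = -54/q
P(-144, 68) + Y(401, -130) = (5/4 - ¼*68*(-144)) - 54/(-130) = (5/4 + 2448) - 54*(-1/130) = 9797/4 + 27/65 = 636913/260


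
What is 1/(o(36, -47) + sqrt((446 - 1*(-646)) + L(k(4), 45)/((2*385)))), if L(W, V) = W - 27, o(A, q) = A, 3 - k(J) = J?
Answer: 990/5611 - sqrt(3303190)/11222 ≈ 0.014483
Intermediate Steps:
k(J) = 3 - J
L(W, V) = -27 + W
1/(o(36, -47) + sqrt((446 - 1*(-646)) + L(k(4), 45)/((2*385)))) = 1/(36 + sqrt((446 - 1*(-646)) + (-27 + (3 - 1*4))/((2*385)))) = 1/(36 + sqrt((446 + 646) + (-27 + (3 - 4))/770)) = 1/(36 + sqrt(1092 + (-27 - 1)*(1/770))) = 1/(36 + sqrt(1092 - 28*1/770)) = 1/(36 + sqrt(1092 - 2/55)) = 1/(36 + sqrt(60058/55)) = 1/(36 + sqrt(3303190)/55)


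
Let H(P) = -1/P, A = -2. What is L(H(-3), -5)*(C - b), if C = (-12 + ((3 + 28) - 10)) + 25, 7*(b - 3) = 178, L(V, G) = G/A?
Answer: 195/14 ≈ 13.929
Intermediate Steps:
L(V, G) = -G/2 (L(V, G) = G/(-2) = G*(-½) = -G/2)
b = 199/7 (b = 3 + (⅐)*178 = 3 + 178/7 = 199/7 ≈ 28.429)
C = 34 (C = (-12 + (31 - 10)) + 25 = (-12 + 21) + 25 = 9 + 25 = 34)
L(H(-3), -5)*(C - b) = (-½*(-5))*(34 - 1*199/7) = 5*(34 - 199/7)/2 = (5/2)*(39/7) = 195/14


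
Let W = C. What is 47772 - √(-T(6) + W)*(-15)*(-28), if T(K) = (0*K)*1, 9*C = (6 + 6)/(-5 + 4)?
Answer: 47772 - 280*I*√3 ≈ 47772.0 - 484.97*I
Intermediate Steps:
C = -4/3 (C = ((6 + 6)/(-5 + 4))/9 = (12/(-1))/9 = (12*(-1))/9 = (⅑)*(-12) = -4/3 ≈ -1.3333)
T(K) = 0 (T(K) = 0*1 = 0)
W = -4/3 ≈ -1.3333
47772 - √(-T(6) + W)*(-15)*(-28) = 47772 - √(-1*0 - 4/3)*(-15)*(-28) = 47772 - √(0 - 4/3)*(-15)*(-28) = 47772 - √(-4/3)*(-15)*(-28) = 47772 - (2*I*√3/3)*(-15)*(-28) = 47772 - (-10*I*√3)*(-28) = 47772 - 280*I*√3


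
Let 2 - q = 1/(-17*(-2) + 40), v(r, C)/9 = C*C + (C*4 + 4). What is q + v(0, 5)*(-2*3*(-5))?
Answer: 979167/74 ≈ 13232.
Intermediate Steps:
v(r, C) = 36 + 9*C**2 + 36*C (v(r, C) = 9*(C*C + (C*4 + 4)) = 9*(C**2 + (4*C + 4)) = 9*(C**2 + (4 + 4*C)) = 9*(4 + C**2 + 4*C) = 36 + 9*C**2 + 36*C)
q = 147/74 (q = 2 - 1/(-17*(-2) + 40) = 2 - 1/(34 + 40) = 2 - 1/74 = 147/74 ≈ 1.9865)
q + v(0, 5)*(-2*3*(-5)) = 147/74 + (36 + 9*5**2 + 36*5)*(-2*3*(-5)) = 147/74 + (36 + 9*25 + 180)*(-6*(-5)) = 147/74 + (36 + 225 + 180)*30 = 147/74 + 441*30 = 147/74 + 13230 = 979167/74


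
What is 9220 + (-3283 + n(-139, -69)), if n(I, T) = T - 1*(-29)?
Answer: 5897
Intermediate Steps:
n(I, T) = 29 + T (n(I, T) = T + 29 = 29 + T)
9220 + (-3283 + n(-139, -69)) = 9220 + (-3283 + (29 - 69)) = 9220 + (-3283 - 40) = 9220 - 3323 = 5897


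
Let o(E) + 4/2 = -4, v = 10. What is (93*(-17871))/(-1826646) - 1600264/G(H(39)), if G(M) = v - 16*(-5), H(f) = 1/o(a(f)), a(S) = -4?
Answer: -487161042379/27399690 ≈ -17780.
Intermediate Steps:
o(E) = -6 (o(E) = -2 - 4 = -6)
H(f) = -⅙ (H(f) = 1/(-6) = -⅙)
G(M) = 90 (G(M) = 10 - 16*(-5) = 10 + 80 = 90)
(93*(-17871))/(-1826646) - 1600264/G(H(39)) = (93*(-17871))/(-1826646) - 1600264/90 = -1662003*(-1/1826646) - 1600264*1/90 = 554001/608882 - 800132/45 = -487161042379/27399690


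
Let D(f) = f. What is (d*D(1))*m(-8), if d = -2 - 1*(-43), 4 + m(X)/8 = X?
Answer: -3936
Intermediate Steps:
m(X) = -32 + 8*X
d = 41 (d = -2 + 43 = 41)
(d*D(1))*m(-8) = (41*1)*(-32 + 8*(-8)) = 41*(-32 - 64) = 41*(-96) = -3936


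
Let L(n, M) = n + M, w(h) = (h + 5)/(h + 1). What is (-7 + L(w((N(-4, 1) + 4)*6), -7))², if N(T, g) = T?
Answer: 81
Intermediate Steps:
w(h) = (5 + h)/(1 + h)
L(n, M) = M + n
(-7 + L(w((N(-4, 1) + 4)*6), -7))² = (-7 + (-7 + (5 + (-4 + 4)*6)/(1 + (-4 + 4)*6)))² = (-7 + (-7 + (5 + 0*6)/(1 + 0*6)))² = (-7 + (-7 + (5 + 0)/(1 + 0)))² = (-7 + (-7 + 5/1))² = (-7 + (-7 + 1*5))² = (-7 + (-7 + 5))² = (-7 - 2)² = (-9)² = 81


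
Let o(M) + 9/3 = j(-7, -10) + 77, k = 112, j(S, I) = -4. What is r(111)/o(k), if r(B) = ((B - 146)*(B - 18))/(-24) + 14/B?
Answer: 17221/8880 ≈ 1.9393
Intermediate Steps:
o(M) = 70 (o(M) = -3 + (-4 + 77) = -3 + 73 = 70)
r(B) = 14/B - (-146 + B)*(-18 + B)/24 (r(B) = ((-146 + B)*(-18 + B))*(-1/24) + 14/B = -(-146 + B)*(-18 + B)/24 + 14/B = 14/B - (-146 + B)*(-18 + B)/24)
r(111)/o(k) = ((1/24)*(336 - 1*111*(2628 + 111² - 164*111))/111)/70 = ((1/24)*(1/111)*(336 - 1*111*(2628 + 12321 - 18204)))*(1/70) = ((1/24)*(1/111)*(336 - 1*111*(-3255)))*(1/70) = ((1/24)*(1/111)*(336 + 361305))*(1/70) = ((1/24)*(1/111)*361641)*(1/70) = (120547/888)*(1/70) = 17221/8880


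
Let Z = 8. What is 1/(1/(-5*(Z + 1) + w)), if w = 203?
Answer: 158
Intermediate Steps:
1/(1/(-5*(Z + 1) + w)) = 1/(1/(-5*(8 + 1) + 203)) = 1/(1/(-5*9 + 203)) = 1/(1/(-45 + 203)) = 1/(1/158) = 158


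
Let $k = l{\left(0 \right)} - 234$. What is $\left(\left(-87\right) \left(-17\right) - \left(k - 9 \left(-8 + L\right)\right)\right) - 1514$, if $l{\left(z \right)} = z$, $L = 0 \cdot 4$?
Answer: $127$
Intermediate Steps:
$L = 0$
$k = -234$ ($k = 0 - 234 = -234$)
$\left(\left(-87\right) \left(-17\right) - \left(k - 9 \left(-8 + L\right)\right)\right) - 1514 = \left(\left(-87\right) \left(-17\right) + \left(9 \left(-8 + 0\right) - -234\right)\right) - 1514 = \left(1479 + \left(9 \left(-8\right) + 234\right)\right) - 1514 = \left(1479 + \left(-72 + 234\right)\right) - 1514 = \left(1479 + 162\right) - 1514 = 1641 - 1514 = 127$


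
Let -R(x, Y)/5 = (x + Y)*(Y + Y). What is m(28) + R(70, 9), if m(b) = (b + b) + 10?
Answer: -7044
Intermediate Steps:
m(b) = 10 + 2*b (m(b) = 2*b + 10 = 10 + 2*b)
R(x, Y) = -10*Y*(Y + x) (R(x, Y) = -5*(x + Y)*(Y + Y) = -5*(Y + x)*2*Y = -10*Y*(Y + x))
m(28) + R(70, 9) = (10 + 2*28) - 10*9*(9 + 70) = (10 + 56) - 10*9*79 = 66 - 7110 = -7044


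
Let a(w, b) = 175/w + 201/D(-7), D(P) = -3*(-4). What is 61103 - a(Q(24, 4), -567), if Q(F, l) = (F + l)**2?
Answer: 6841635/112 ≈ 61086.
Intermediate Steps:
D(P) = 12
a(w, b) = 67/4 + 175/w (a(w, b) = 175/w + 201/12 = 175/w + 201*(1/12) = 175/w + 67/4 = 67/4 + 175/w)
61103 - a(Q(24, 4), -567) = 61103 - (67/4 + 175/((24 + 4)**2)) = 61103 - (67/4 + 175/(28**2)) = 61103 - (67/4 + 175/784) = 61103 - (67/4 + 175*(1/784)) = 61103 - (67/4 + 25/112) = 61103 - 1*1901/112 = 61103 - 1901/112 = 6841635/112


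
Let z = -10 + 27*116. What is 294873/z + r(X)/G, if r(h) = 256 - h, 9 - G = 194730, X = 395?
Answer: 57418399391/607918962 ≈ 94.451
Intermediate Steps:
z = 3122 (z = -10 + 3132 = 3122)
G = -194721 (G = 9 - 1*194730 = 9 - 194730 = -194721)
294873/z + r(X)/G = 294873/3122 + (256 - 1*395)/(-194721) = 294873*(1/3122) + (256 - 395)*(-1/194721) = 294873/3122 - 139*(-1/194721) = 294873/3122 + 139/194721 = 57418399391/607918962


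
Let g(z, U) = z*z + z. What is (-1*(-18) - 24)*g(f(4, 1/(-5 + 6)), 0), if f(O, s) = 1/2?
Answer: -9/2 ≈ -4.5000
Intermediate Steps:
f(O, s) = ½
g(z, U) = z + z² (g(z, U) = z² + z = z + z²)
(-1*(-18) - 24)*g(f(4, 1/(-5 + 6)), 0) = (-1*(-18) - 24)*((1 + ½)/2) = (18 - 24)*((½)*(3/2)) = -6*¾ = -9/2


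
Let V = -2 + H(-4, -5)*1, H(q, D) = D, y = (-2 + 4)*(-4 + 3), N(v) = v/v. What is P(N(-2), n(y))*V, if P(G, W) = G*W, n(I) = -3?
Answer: 21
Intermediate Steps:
N(v) = 1
y = -2 (y = 2*(-1) = -2)
V = -7 (V = -2 - 5*1 = -2 - 5 = -7)
P(N(-2), n(y))*V = (1*(-3))*(-7) = -3*(-7) = 21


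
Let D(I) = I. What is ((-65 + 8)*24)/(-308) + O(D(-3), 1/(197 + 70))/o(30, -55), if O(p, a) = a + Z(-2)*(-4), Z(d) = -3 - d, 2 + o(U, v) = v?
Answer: 5122585/1171863 ≈ 4.3713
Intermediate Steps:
o(U, v) = -2 + v
O(p, a) = 4 + a (O(p, a) = a + (-3 - 1*(-2))*(-4) = a + (-3 + 2)*(-4) = a - 1*(-4) = a + 4 = 4 + a)
((-65 + 8)*24)/(-308) + O(D(-3), 1/(197 + 70))/o(30, -55) = ((-65 + 8)*24)/(-308) + (4 + 1/(197 + 70))/(-2 - 55) = -57*24*(-1/308) + (4 + 1/267)/(-57) = -1368*(-1/308) + (4 + 1/267)*(-1/57) = 342/77 + (1069/267)*(-1/57) = 342/77 - 1069/15219 = 5122585/1171863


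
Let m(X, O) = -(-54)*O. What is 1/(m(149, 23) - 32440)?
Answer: -1/31198 ≈ -3.2053e-5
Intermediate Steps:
m(X, O) = 54*O
1/(m(149, 23) - 32440) = 1/(54*23 - 32440) = 1/(1242 - 32440) = 1/(-31198) = -1/31198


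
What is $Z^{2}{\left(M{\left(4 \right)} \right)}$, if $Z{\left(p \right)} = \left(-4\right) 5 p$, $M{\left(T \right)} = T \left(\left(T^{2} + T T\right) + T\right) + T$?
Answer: $8761600$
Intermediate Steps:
$M{\left(T \right)} = T + T \left(T + 2 T^{2}\right)$ ($M{\left(T \right)} = T \left(\left(T^{2} + T^{2}\right) + T\right) + T = T \left(2 T^{2} + T\right) + T = T \left(T + 2 T^{2}\right) + T = T + T \left(T + 2 T^{2}\right)$)
$Z{\left(p \right)} = - 20 p$
$Z^{2}{\left(M{\left(4 \right)} \right)} = \left(- 20 \cdot 4 \left(1 + 4 + 2 \cdot 4^{2}\right)\right)^{2} = \left(- 20 \cdot 4 \left(1 + 4 + 2 \cdot 16\right)\right)^{2} = \left(- 20 \cdot 4 \left(1 + 4 + 32\right)\right)^{2} = \left(- 20 \cdot 4 \cdot 37\right)^{2} = \left(\left(-20\right) 148\right)^{2} = \left(-2960\right)^{2} = 8761600$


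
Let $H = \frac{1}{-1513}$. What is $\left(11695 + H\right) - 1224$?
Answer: $\frac{15842622}{1513} \approx 10471.0$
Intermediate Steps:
$H = - \frac{1}{1513} \approx -0.00066094$
$\left(11695 + H\right) - 1224 = \left(11695 - \frac{1}{1513}\right) - 1224 = \frac{17694534}{1513} - 1224 = \frac{15842622}{1513}$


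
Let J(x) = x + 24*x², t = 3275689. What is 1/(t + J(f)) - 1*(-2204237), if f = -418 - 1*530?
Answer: 54761263889970/24843637 ≈ 2.2042e+6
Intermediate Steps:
f = -948 (f = -418 - 530 = -948)
1/(t + J(f)) - 1*(-2204237) = 1/(3275689 - 948*(1 + 24*(-948))) - 1*(-2204237) = 1/(3275689 - 948*(1 - 22752)) + 2204237 = 1/(3275689 - 948*(-22751)) + 2204237 = 1/(3275689 + 21567948) + 2204237 = 1/24843637 + 2204237 = 54761263889970/24843637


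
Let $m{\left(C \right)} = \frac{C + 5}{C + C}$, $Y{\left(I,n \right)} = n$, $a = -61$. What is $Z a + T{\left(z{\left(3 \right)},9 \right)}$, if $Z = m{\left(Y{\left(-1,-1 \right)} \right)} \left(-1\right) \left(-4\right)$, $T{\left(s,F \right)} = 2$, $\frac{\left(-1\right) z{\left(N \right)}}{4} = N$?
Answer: $490$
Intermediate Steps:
$z{\left(N \right)} = - 4 N$
$m{\left(C \right)} = \frac{5 + C}{2 C}$
$Z = -8$ ($Z = \frac{5 - 1}{2 \left(-1\right)} \left(-1\right) \left(-4\right) = \frac{1}{2} \left(-1\right) 4 \left(-1\right) \left(-4\right) = \left(-2\right) \left(-1\right) \left(-4\right) = 2 \left(-4\right) = -8$)
$Z a + T{\left(z{\left(3 \right)},9 \right)} = \left(-8\right) \left(-61\right) + 2 = 488 + 2 = 490$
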